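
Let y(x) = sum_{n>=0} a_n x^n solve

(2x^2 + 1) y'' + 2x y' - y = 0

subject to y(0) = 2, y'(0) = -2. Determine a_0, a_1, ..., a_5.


Ansatz: y(x) = sum_{n>=0} a_n x^n, so y'(x) = sum_{n>=1} n a_n x^(n-1) and y''(x) = sum_{n>=2} n(n-1) a_n x^(n-2).
Substitute into P(x) y'' + Q(x) y' + R(x) y = 0 with P(x) = 2x^2 + 1, Q(x) = 2x, R(x) = -1, and match powers of x.
Initial conditions: a_0 = 2, a_1 = -2.
Setting the coefficient of each power of x to zero and solving order by order (substituting the coefficients already found):
  x^0: 2 a_2 - a_0 = 0  ->  2 a_2 = a_0 = 2  ->  a_2 = 1
  x^1: 6 a_3 + a_1 = 0  ->  6 a_3 = -a_1 = 2  ->  a_3 = 1/3
  x^2: 12 a_4 + 7 a_2 = 0  ->  12 a_4 = -7 a_2 = -7  ->  a_4 = -7/12
  x^3: 20 a_5 + 17 a_3 = 0  ->  20 a_5 = -17 a_3 = -17/3  ->  a_5 = -17/60
Truncated series: y(x) = 2 - 2 x + x^2 + (1/3) x^3 - (7/12) x^4 - (17/60) x^5 + O(x^6).

a_0 = 2; a_1 = -2; a_2 = 1; a_3 = 1/3; a_4 = -7/12; a_5 = -17/60


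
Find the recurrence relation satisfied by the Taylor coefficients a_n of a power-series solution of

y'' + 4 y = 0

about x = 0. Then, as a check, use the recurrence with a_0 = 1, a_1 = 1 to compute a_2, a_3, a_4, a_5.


Substitute y = sum_n a_n x^n into y'' + (const) y = 0.
y''(x) = sum_{n>=0} (n+2)(n+1) a_{n+2} x^n.
The ODE becomes sum_n [(n+2)(n+1) a_{n+2} + 4 a_n] x^n = 0.
Setting each coefficient to zero gives the recurrence:
  (n+2)(n+1) a_{n+2} + 4 a_n = 0,
  a_{n+2} = -4 / ((n+1)(n+2)) a_n.

Check with a_0 = 1, a_1 = 1 (apply the recurrence for n = 0, 1, 2, 3): a_0 = 1, a_1 = 1, a_2 = -2, a_3 = -2/3, a_4 = 2/3, a_5 = 2/15.

a_{n+2} = -4/((n+1)(n+2)) * a_n; check: a_0 = 1, a_1 = 1, a_2 = -2, a_3 = -2/3, a_4 = 2/3, a_5 = 2/15


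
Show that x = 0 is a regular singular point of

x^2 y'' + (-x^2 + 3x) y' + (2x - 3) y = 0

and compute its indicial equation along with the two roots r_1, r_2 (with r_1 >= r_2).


Divide by x^2 to reach normal form y'' + P_1(x) y' + P_2(x) y = 0 with P_1(x) = -1 + 3/x and P_2(x) = 2/x - 3/x^2.
x = 0 is a singular point because the y'-coefficient -1 + 3/x has a pole at x = 0 and the y-coefficient 2/x - 3/x^2 has a pole at x = 0.
It is a regular singular point because x P_1(x) = p(x) = 3 - x and x^2 P_2(x) = q(x) = 2x - 3 are polynomials, hence analytic at x = 0.
p(0) = 3,  q(0) = -3.
Indicial equation: r(r-1) + p(0) r + q(0) = 0, i.e. r^2 + (p(0) - 1) r + q(0) = 0, i.e. r^2 + 2 r - 3 = 0.
Discriminant: (2)^2 - 4(-3) = 16, so r = (-2 ± 4)/2.
Solving: r_1 = 1, r_2 = -3.

indicial: r^2 + 2 r - 3 = 0; roots r_1 = 1, r_2 = -3


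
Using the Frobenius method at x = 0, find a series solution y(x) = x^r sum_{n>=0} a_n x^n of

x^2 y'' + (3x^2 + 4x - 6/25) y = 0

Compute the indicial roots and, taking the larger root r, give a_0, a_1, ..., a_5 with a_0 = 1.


Write in Frobenius form y'' + (p(x)/x) y' + (q(x)/x^2) y = 0:
  p(x) = 0,  q(x) = 3x^2 + 4x - 6/25.
Indicial equation: r(r-1) + (0) r + (-6/25) = 0 -> roots r_1 = 6/5, r_2 = -1/5.
Take r = r_1 = 6/5. Let y(x) = x^r sum_{n>=0} a_n x^n with a_0 = 1.
Substitute y = x^r sum a_n x^n and match x^{r+n}. The recurrence is
  D(n) a_n + 4 a_{n-1} + 3 a_{n-2} = 0,  where D(n) = (r+n)(r+n-1) + (0)(r+n) + (-6/25).
  a_n = [-4 a_{n-1} - 3 a_{n-2}] / D(n).
Since the indicial polynomial factors as (r - r_1)(r - r_2), D(n) = (r_1 + n - r_1)(r_1 + n - r_2) = n(n + 7/5).
Evaluating step by step (a_0 = 1):
  n = 1: D(1) = 1(1 + 7/5) = 12/5; numerator = -4(1) = -4; a_1 = (-4)/(12/5) = -5/3
  n = 2: D(2) = 2(2 + 7/5) = 34/5; numerator = -4(-5/3) - 3(1) = 11/3; a_2 = (11/3)/(34/5) = 55/102
  n = 3: D(3) = 3(3 + 7/5) = 66/5; numerator = -4(55/102) - 3(-5/3) = 145/51; a_3 = (145/51)/(66/5) = 725/3366
  n = 4: D(4) = 4(4 + 7/5) = 108/5; numerator = -4(725/3366) - 3(55/102) = -8345/3366; a_4 = (-8345/3366)/(108/5) = -41725/363528
  n = 5: D(5) = 5(5 + 7/5) = 32; numerator = -4(-41725/363528) - 3(725/3366) = -500/2673; a_5 = (-500/2673)/(32) = -125/21384

r = 6/5; a_0 = 1; a_1 = -5/3; a_2 = 55/102; a_3 = 725/3366; a_4 = -41725/363528; a_5 = -125/21384


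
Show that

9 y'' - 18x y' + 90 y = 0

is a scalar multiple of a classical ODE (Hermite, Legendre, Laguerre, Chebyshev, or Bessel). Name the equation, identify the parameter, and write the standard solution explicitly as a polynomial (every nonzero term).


All three coefficients share the factor 9; dividing through by 9 gives  y'' - 2x y' + 10 y = 0.
This matches the Hermite equation y'' - 2x y' + 2n y = 0 with 2n = 10, so n = 5; the polynomial solution is H_5(x).
With y = sum_k a_k x^k, matching x^k gives (k+2)(k+1) a_{k+2} = 2(k - n) a_k = 2(k - 5) a_k. The right side vanishes at k = 5, so the series with the parity of 5 terminates at degree 5.
Standard normalization: leading coefficient of H_n is 2^n, so a_5 = 2^5 = 32. Work downward with a_k = (k+1)(k+2) a_{k+2} / (2(k - n)):
  a_3 = (4)(5)(32) / (2(3 - 5)) = 640/(-4) = -160
  a_1 = (2)(3)(-160) / (2(1 - 5)) = -960/(-8) = 120
Hence H_5(x) = 32 x^5 - 160 x^3 + 120 x.

H_5(x); series = 32 x^5 - 160 x^3 + 120 x


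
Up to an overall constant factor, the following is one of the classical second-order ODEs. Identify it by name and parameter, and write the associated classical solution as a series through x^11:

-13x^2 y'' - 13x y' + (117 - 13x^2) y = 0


All three coefficients share the factor -13; dividing through by -13 gives  x^2 y'' + x y' + (x^2 - 9) y = 0.
This matches the Bessel equation x^2 y'' + x y' + (x^2 - nu^2) y = 0 with nu^2 = 9, so nu = 3; the solution bounded at x = 0 is J_3(x).
Frobenius at x = 0: indicial roots ±nu; for r = nu the recurrence k(k + 2nu) c_k = -c_{k-2} gives the standard series J_nu(x) = sum_{k>=0} (-1)^k / (k! (k+nu)!) (x/2)^(2k+nu). Evaluate the first 5 terms:
  k = 0: (-1)^0 / (0! * 3! * 2^3) x^3 = 1/(1*6*8) x^3 = (1/48) x^3
  k = 1: (-1)^1 / (1! * 4! * 2^5) x^5 = -1/(1*24*32) x^5 = (-1/768) x^5
  k = 2: (-1)^2 / (2! * 5! * 2^7) x^7 = 1/(2*120*128) x^7 = (1/30720) x^7
  k = 3: (-1)^3 / (3! * 6! * 2^9) x^9 = -1/(6*720*512) x^9 = (-1/2211840) x^9
  k = 4: (-1)^4 / (4! * 7! * 2^11) x^11 = 1/(24*5040*2048) x^11 = (1/247726080) x^11
Hence J_3(x) = x^11/247726080 - x^9/2211840 + x^7/30720 - x^5/768 + x^3/48 + ....

J_3(x); series = x^11/247726080 - x^9/2211840 + x^7/30720 - x^5/768 + x^3/48


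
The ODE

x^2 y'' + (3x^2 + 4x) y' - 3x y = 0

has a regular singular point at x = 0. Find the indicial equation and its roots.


Divide by x^2 to reach normal form y'' + P_1(x) y' + P_2(x) y = 0 with P_1(x) = 3 + 4/x and P_2(x) = -3/x.
x = 0 is a singular point because the y'-coefficient 3 + 4/x has a pole at x = 0 and the y-coefficient -3/x has a pole at x = 0.
It is a regular singular point because x P_1(x) = p(x) = 3x + 4 and x^2 P_2(x) = q(x) = -3x are polynomials, hence analytic at x = 0.
p(0) = 4,  q(0) = 0.
Indicial equation: r(r-1) + p(0) r + q(0) = 0, i.e. r^2 + (p(0) - 1) r + q(0) = 0, i.e. r^2 + 3 r = 0.
Discriminant: (3)^2 - 4(0) = 9, so r = (-3 ± 3)/2.
Solving: r_1 = 0, r_2 = -3.

indicial: r^2 + 3 r = 0; roots r_1 = 0, r_2 = -3


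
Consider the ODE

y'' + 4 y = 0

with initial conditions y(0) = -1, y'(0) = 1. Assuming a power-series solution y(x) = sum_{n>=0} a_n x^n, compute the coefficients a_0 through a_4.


Ansatz: y(x) = sum_{n>=0} a_n x^n, so y'(x) = sum_{n>=1} n a_n x^(n-1) and y''(x) = sum_{n>=2} n(n-1) a_n x^(n-2).
Substitute into P(x) y'' + Q(x) y' + R(x) y = 0 with P(x) = 1, Q(x) = 0, R(x) = 4, and match powers of x.
Initial conditions: a_0 = -1, a_1 = 1.
Setting the coefficient of each power of x to zero and solving order by order (substituting the coefficients already found):
  x^0: 2 a_2 + 4 a_0 = 0  ->  2 a_2 = -4 a_0 = 4  ->  a_2 = 2
  x^1: 6 a_3 + 4 a_1 = 0  ->  6 a_3 = -4 a_1 = -4  ->  a_3 = -2/3
  x^2: 12 a_4 + 4 a_2 = 0  ->  12 a_4 = -4 a_2 = -8  ->  a_4 = -2/3
Truncated series: y(x) = -1 + x + 2 x^2 - (2/3) x^3 - (2/3) x^4 + O(x^5).

a_0 = -1; a_1 = 1; a_2 = 2; a_3 = -2/3; a_4 = -2/3


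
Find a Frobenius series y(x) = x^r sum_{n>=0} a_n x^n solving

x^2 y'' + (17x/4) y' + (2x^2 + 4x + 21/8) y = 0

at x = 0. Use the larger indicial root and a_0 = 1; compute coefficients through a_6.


Write in Frobenius form y'' + (p(x)/x) y' + (q(x)/x^2) y = 0:
  p(x) = 17/4,  q(x) = 2x^2 + 4x + 21/8.
Indicial equation: r(r-1) + (17/4) r + (21/8) = 0 -> roots r_1 = -3/2, r_2 = -7/4.
Take r = r_1 = -3/2. Let y(x) = x^r sum_{n>=0} a_n x^n with a_0 = 1.
Substitute y = x^r sum a_n x^n and match x^{r+n}. The recurrence is
  D(n) a_n + 4 a_{n-1} + 2 a_{n-2} = 0,  where D(n) = (r+n)(r+n-1) + (17/4)(r+n) + (21/8).
  a_n = [-4 a_{n-1} - 2 a_{n-2}] / D(n).
Since the indicial polynomial factors as (r - r_1)(r - r_2), D(n) = (r_1 + n - r_1)(r_1 + n - r_2) = n(n + 1/4).
Evaluating step by step (a_0 = 1):
  n = 1: D(1) = 1(1 + 1/4) = 5/4; numerator = -4(1) = -4; a_1 = (-4)/(5/4) = -16/5
  n = 2: D(2) = 2(2 + 1/4) = 9/2; numerator = -4(-16/5) - 2(1) = 54/5; a_2 = (54/5)/(9/2) = 12/5
  n = 3: D(3) = 3(3 + 1/4) = 39/4; numerator = -4(12/5) - 2(-16/5) = -16/5; a_3 = (-16/5)/(39/4) = -64/195
  n = 4: D(4) = 4(4 + 1/4) = 17; numerator = -4(-64/195) - 2(12/5) = -136/39; a_4 = (-136/39)/(17) = -8/39
  n = 5: D(5) = 5(5 + 1/4) = 105/4; numerator = -4(-8/39) - 2(-64/195) = 96/65; a_5 = (96/65)/(105/4) = 128/2275
  n = 6: D(6) = 6(6 + 1/4) = 75/2; numerator = -4(128/2275) - 2(-8/39) = 1264/6825; a_6 = (1264/6825)/(75/2) = 2528/511875

r = -3/2; a_0 = 1; a_1 = -16/5; a_2 = 12/5; a_3 = -64/195; a_4 = -8/39; a_5 = 128/2275; a_6 = 2528/511875


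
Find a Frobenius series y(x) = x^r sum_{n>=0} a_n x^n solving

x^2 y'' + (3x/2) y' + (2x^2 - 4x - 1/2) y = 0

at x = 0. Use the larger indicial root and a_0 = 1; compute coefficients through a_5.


Write in Frobenius form y'' + (p(x)/x) y' + (q(x)/x^2) y = 0:
  p(x) = 3/2,  q(x) = 2x^2 - 4x - 1/2.
Indicial equation: r(r-1) + (3/2) r + (-1/2) = 0 -> roots r_1 = 1/2, r_2 = -1.
Take r = r_1 = 1/2. Let y(x) = x^r sum_{n>=0} a_n x^n with a_0 = 1.
Substitute y = x^r sum a_n x^n and match x^{r+n}. The recurrence is
  D(n) a_n - 4 a_{n-1} + 2 a_{n-2} = 0,  where D(n) = (r+n)(r+n-1) + (3/2)(r+n) + (-1/2).
  a_n = [4 a_{n-1} - 2 a_{n-2}] / D(n).
Since the indicial polynomial factors as (r - r_1)(r - r_2), D(n) = (r_1 + n - r_1)(r_1 + n - r_2) = n(n + 3/2).
Evaluating step by step (a_0 = 1):
  n = 1: D(1) = 1(1 + 3/2) = 5/2; numerator = 4(1) = 4; a_1 = (4)/(5/2) = 8/5
  n = 2: D(2) = 2(2 + 3/2) = 7; numerator = 4(8/5) - 2(1) = 22/5; a_2 = (22/5)/(7) = 22/35
  n = 3: D(3) = 3(3 + 3/2) = 27/2; numerator = 4(22/35) - 2(8/5) = -24/35; a_3 = (-24/35)/(27/2) = -16/315
  n = 4: D(4) = 4(4 + 3/2) = 22; numerator = 4(-16/315) - 2(22/35) = -92/63; a_4 = (-92/63)/(22) = -46/693
  n = 5: D(5) = 5(5 + 3/2) = 65/2; numerator = 4(-46/693) - 2(-16/315) = -568/3465; a_5 = (-568/3465)/(65/2) = -1136/225225

r = 1/2; a_0 = 1; a_1 = 8/5; a_2 = 22/35; a_3 = -16/315; a_4 = -46/693; a_5 = -1136/225225


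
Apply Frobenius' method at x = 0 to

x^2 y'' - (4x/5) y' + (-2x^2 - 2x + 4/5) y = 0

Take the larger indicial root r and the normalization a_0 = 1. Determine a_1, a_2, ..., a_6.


Write in Frobenius form y'' + (p(x)/x) y' + (q(x)/x^2) y = 0:
  p(x) = -4/5,  q(x) = -2x^2 - 2x + 4/5.
Indicial equation: r(r-1) + (-4/5) r + (4/5) = 0 -> roots r_1 = 1, r_2 = 4/5.
Take r = r_1 = 1. Let y(x) = x^r sum_{n>=0} a_n x^n with a_0 = 1.
Substitute y = x^r sum a_n x^n and match x^{r+n}. The recurrence is
  D(n) a_n - 2 a_{n-1} - 2 a_{n-2} = 0,  where D(n) = (r+n)(r+n-1) + (-4/5)(r+n) + (4/5).
  a_n = [2 a_{n-1} + 2 a_{n-2}] / D(n).
Since the indicial polynomial factors as (r - r_1)(r - r_2), D(n) = (r_1 + n - r_1)(r_1 + n - r_2) = n(n + 1/5).
Evaluating step by step (a_0 = 1):
  n = 1: D(1) = 1(1 + 1/5) = 6/5; numerator = 2(1) = 2; a_1 = (2)/(6/5) = 5/3
  n = 2: D(2) = 2(2 + 1/5) = 22/5; numerator = 2(5/3) + 2(1) = 16/3; a_2 = (16/3)/(22/5) = 40/33
  n = 3: D(3) = 3(3 + 1/5) = 48/5; numerator = 2(40/33) + 2(5/3) = 190/33; a_3 = (190/33)/(48/5) = 475/792
  n = 4: D(4) = 4(4 + 1/5) = 84/5; numerator = 2(475/792) + 2(40/33) = 1435/396; a_4 = (1435/396)/(84/5) = 1025/4752
  n = 5: D(5) = 5(5 + 1/5) = 26; numerator = 2(1025/4752) + 2(475/792) = 3875/2376; a_5 = (3875/2376)/(26) = 3875/61776
  n = 6: D(6) = 6(6 + 1/5) = 186/5; numerator = 2(3875/61776) + 2(1025/4752) = 2150/3861; a_6 = (2150/3861)/(186/5) = 5375/359073

r = 1; a_0 = 1; a_1 = 5/3; a_2 = 40/33; a_3 = 475/792; a_4 = 1025/4752; a_5 = 3875/61776; a_6 = 5375/359073


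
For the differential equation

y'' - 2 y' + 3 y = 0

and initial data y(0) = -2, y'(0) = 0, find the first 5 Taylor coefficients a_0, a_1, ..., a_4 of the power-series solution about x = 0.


Ansatz: y(x) = sum_{n>=0} a_n x^n, so y'(x) = sum_{n>=1} n a_n x^(n-1) and y''(x) = sum_{n>=2} n(n-1) a_n x^(n-2).
Substitute into P(x) y'' + Q(x) y' + R(x) y = 0 with P(x) = 1, Q(x) = -2, R(x) = 3, and match powers of x.
Initial conditions: a_0 = -2, a_1 = 0.
Setting the coefficient of each power of x to zero and solving order by order (substituting the coefficients already found):
  x^0: 2 a_2 - 2 a_1 + 3 a_0 = 0  ->  2 a_2 = 2 a_1 - 3 a_0 = 6  ->  a_2 = 3
  x^1: 6 a_3 - 4 a_2 + 3 a_1 = 0  ->  6 a_3 = 4 a_2 - 3 a_1 = 12  ->  a_3 = 2
  x^2: 12 a_4 - 6 a_3 + 3 a_2 = 0  ->  12 a_4 = 6 a_3 - 3 a_2 = 3  ->  a_4 = 1/4
Truncated series: y(x) = -2 + 3 x^2 + 2 x^3 + (1/4) x^4 + O(x^5).

a_0 = -2; a_1 = 0; a_2 = 3; a_3 = 2; a_4 = 1/4


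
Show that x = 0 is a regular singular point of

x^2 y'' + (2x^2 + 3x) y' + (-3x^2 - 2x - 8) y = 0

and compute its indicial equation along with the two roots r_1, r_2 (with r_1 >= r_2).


Divide by x^2 to reach normal form y'' + P_1(x) y' + P_2(x) y = 0 with P_1(x) = 2 + 3/x and P_2(x) = -3 - 2/x - 8/x^2.
x = 0 is a singular point because the y'-coefficient 2 + 3/x has a pole at x = 0 and the y-coefficient -3 - 2/x - 8/x^2 has a pole at x = 0.
It is a regular singular point because x P_1(x) = p(x) = 2x + 3 and x^2 P_2(x) = q(x) = -3x^2 - 2x - 8 are polynomials, hence analytic at x = 0.
p(0) = 3,  q(0) = -8.
Indicial equation: r(r-1) + p(0) r + q(0) = 0, i.e. r^2 + (p(0) - 1) r + q(0) = 0, i.e. r^2 + 2 r - 8 = 0.
Discriminant: (2)^2 - 4(-8) = 36, so r = (-2 ± 6)/2.
Solving: r_1 = 2, r_2 = -4.

indicial: r^2 + 2 r - 8 = 0; roots r_1 = 2, r_2 = -4


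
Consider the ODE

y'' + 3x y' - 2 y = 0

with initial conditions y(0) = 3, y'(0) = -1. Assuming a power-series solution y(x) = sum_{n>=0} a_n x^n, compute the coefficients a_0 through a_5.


Ansatz: y(x) = sum_{n>=0} a_n x^n, so y'(x) = sum_{n>=1} n a_n x^(n-1) and y''(x) = sum_{n>=2} n(n-1) a_n x^(n-2).
Substitute into P(x) y'' + Q(x) y' + R(x) y = 0 with P(x) = 1, Q(x) = 3x, R(x) = -2, and match powers of x.
Initial conditions: a_0 = 3, a_1 = -1.
Setting the coefficient of each power of x to zero and solving order by order (substituting the coefficients already found):
  x^0: 2 a_2 - 2 a_0 = 0  ->  2 a_2 = 2 a_0 = 6  ->  a_2 = 3
  x^1: 6 a_3 + a_1 = 0  ->  6 a_3 = -a_1 = 1  ->  a_3 = 1/6
  x^2: 12 a_4 + 4 a_2 = 0  ->  12 a_4 = -4 a_2 = -12  ->  a_4 = -1
  x^3: 20 a_5 + 7 a_3 = 0  ->  20 a_5 = -7 a_3 = -7/6  ->  a_5 = -7/120
Truncated series: y(x) = 3 - x + 3 x^2 + (1/6) x^3 - x^4 - (7/120) x^5 + O(x^6).

a_0 = 3; a_1 = -1; a_2 = 3; a_3 = 1/6; a_4 = -1; a_5 = -7/120


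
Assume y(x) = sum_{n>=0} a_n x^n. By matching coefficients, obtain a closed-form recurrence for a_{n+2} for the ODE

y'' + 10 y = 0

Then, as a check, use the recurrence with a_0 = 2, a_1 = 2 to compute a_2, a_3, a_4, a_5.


Substitute y = sum_n a_n x^n into y'' + (const) y = 0.
y''(x) = sum_{n>=0} (n+2)(n+1) a_{n+2} x^n.
The ODE becomes sum_n [(n+2)(n+1) a_{n+2} + 10 a_n] x^n = 0.
Setting each coefficient to zero gives the recurrence:
  (n+2)(n+1) a_{n+2} + 10 a_n = 0,
  a_{n+2} = -10 / ((n+1)(n+2)) a_n.

Check with a_0 = 2, a_1 = 2 (apply the recurrence for n = 0, 1, 2, 3): a_0 = 2, a_1 = 2, a_2 = -10, a_3 = -10/3, a_4 = 25/3, a_5 = 5/3.

a_{n+2} = -10/((n+1)(n+2)) * a_n; check: a_0 = 2, a_1 = 2, a_2 = -10, a_3 = -10/3, a_4 = 25/3, a_5 = 5/3


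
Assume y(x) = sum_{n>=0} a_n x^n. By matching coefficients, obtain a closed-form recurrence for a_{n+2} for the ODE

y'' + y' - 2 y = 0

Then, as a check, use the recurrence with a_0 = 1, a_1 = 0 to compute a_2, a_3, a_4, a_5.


Substitute y = sum_n a_n x^n.
y''(x) has coefficient (n+2)(n+1) a_{n+2} at x^n;
y'(x) has coefficient (n+1) a_{n+1} at x^n;
-2 y(x) has coefficient -2 a_n at x^n.
Matching x^n: (n+2)(n+1) a_{n+2} + (n+1) a_{n+1} - 2 a_n = 0.
Thus a_{n+2} = [-(n+1) a_{n+1} + 2 a_n] / ((n+1)(n+2)).

Check with a_0 = 1, a_1 = 0 (apply the recurrence for n = 0, 1, 2, 3): a_0 = 1, a_1 = 0, a_2 = 1, a_3 = -1/3, a_4 = 1/4, a_5 = -1/12.

a_(n+2) = [-(n+1) a_(n+1) + 2 a_n] / ((n+1)(n+2)); check: a_0 = 1, a_1 = 0, a_2 = 1, a_3 = -1/3, a_4 = 1/4, a_5 = -1/12


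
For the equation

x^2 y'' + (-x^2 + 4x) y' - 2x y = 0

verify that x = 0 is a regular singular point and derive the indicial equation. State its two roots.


Divide by x^2 to reach normal form y'' + P_1(x) y' + P_2(x) y = 0 with P_1(x) = -1 + 4/x and P_2(x) = -2/x.
x = 0 is a singular point because the y'-coefficient -1 + 4/x has a pole at x = 0 and the y-coefficient -2/x has a pole at x = 0.
It is a regular singular point because x P_1(x) = p(x) = 4 - x and x^2 P_2(x) = q(x) = -2x are polynomials, hence analytic at x = 0.
p(0) = 4,  q(0) = 0.
Indicial equation: r(r-1) + p(0) r + q(0) = 0, i.e. r^2 + (p(0) - 1) r + q(0) = 0, i.e. r^2 + 3 r = 0.
Discriminant: (3)^2 - 4(0) = 9, so r = (-3 ± 3)/2.
Solving: r_1 = 0, r_2 = -3.

indicial: r^2 + 3 r = 0; roots r_1 = 0, r_2 = -3


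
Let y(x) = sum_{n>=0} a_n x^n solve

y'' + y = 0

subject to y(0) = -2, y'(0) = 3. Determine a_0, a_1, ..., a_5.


Ansatz: y(x) = sum_{n>=0} a_n x^n, so y'(x) = sum_{n>=1} n a_n x^(n-1) and y''(x) = sum_{n>=2} n(n-1) a_n x^(n-2).
Substitute into P(x) y'' + Q(x) y' + R(x) y = 0 with P(x) = 1, Q(x) = 0, R(x) = 1, and match powers of x.
Initial conditions: a_0 = -2, a_1 = 3.
Setting the coefficient of each power of x to zero and solving order by order (substituting the coefficients already found):
  x^0: 2 a_2 + a_0 = 0  ->  2 a_2 = -a_0 = 2  ->  a_2 = 1
  x^1: 6 a_3 + a_1 = 0  ->  6 a_3 = -a_1 = -3  ->  a_3 = -1/2
  x^2: 12 a_4 + a_2 = 0  ->  12 a_4 = -a_2 = -1  ->  a_4 = -1/12
  x^3: 20 a_5 + a_3 = 0  ->  20 a_5 = -a_3 = 1/2  ->  a_5 = 1/40
Truncated series: y(x) = -2 + 3 x + x^2 - (1/2) x^3 - (1/12) x^4 + (1/40) x^5 + O(x^6).

a_0 = -2; a_1 = 3; a_2 = 1; a_3 = -1/2; a_4 = -1/12; a_5 = 1/40


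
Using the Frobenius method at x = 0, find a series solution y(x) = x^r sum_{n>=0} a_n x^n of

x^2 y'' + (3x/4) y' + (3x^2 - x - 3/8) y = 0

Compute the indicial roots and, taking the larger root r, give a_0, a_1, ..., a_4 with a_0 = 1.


Write in Frobenius form y'' + (p(x)/x) y' + (q(x)/x^2) y = 0:
  p(x) = 3/4,  q(x) = 3x^2 - x - 3/8.
Indicial equation: r(r-1) + (3/4) r + (-3/8) = 0 -> roots r_1 = 3/4, r_2 = -1/2.
Take r = r_1 = 3/4. Let y(x) = x^r sum_{n>=0} a_n x^n with a_0 = 1.
Substitute y = x^r sum a_n x^n and match x^{r+n}. The recurrence is
  D(n) a_n - 1 a_{n-1} + 3 a_{n-2} = 0,  where D(n) = (r+n)(r+n-1) + (3/4)(r+n) + (-3/8).
  a_n = [1 a_{n-1} - 3 a_{n-2}] / D(n).
Since the indicial polynomial factors as (r - r_1)(r - r_2), D(n) = (r_1 + n - r_1)(r_1 + n - r_2) = n(n + 5/4).
Evaluating step by step (a_0 = 1):
  n = 1: D(1) = 1(1 + 5/4) = 9/4; numerator = 1(1) = 1; a_1 = (1)/(9/4) = 4/9
  n = 2: D(2) = 2(2 + 5/4) = 13/2; numerator = 1(4/9) - 3(1) = -23/9; a_2 = (-23/9)/(13/2) = -46/117
  n = 3: D(3) = 3(3 + 5/4) = 51/4; numerator = 1(-46/117) - 3(4/9) = -202/117; a_3 = (-202/117)/(51/4) = -808/5967
  n = 4: D(4) = 4(4 + 5/4) = 21; numerator = 1(-808/5967) - 3(-46/117) = 6230/5967; a_4 = (6230/5967)/(21) = 890/17901

r = 3/4; a_0 = 1; a_1 = 4/9; a_2 = -46/117; a_3 = -808/5967; a_4 = 890/17901


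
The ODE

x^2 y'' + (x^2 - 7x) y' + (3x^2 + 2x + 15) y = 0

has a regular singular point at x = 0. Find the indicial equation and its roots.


Divide by x^2 to reach normal form y'' + P_1(x) y' + P_2(x) y = 0 with P_1(x) = 1 - 7/x and P_2(x) = 3 + 2/x + 15/x^2.
x = 0 is a singular point because the y'-coefficient 1 - 7/x has a pole at x = 0 and the y-coefficient 3 + 2/x + 15/x^2 has a pole at x = 0.
It is a regular singular point because x P_1(x) = p(x) = x - 7 and x^2 P_2(x) = q(x) = 3x^2 + 2x + 15 are polynomials, hence analytic at x = 0.
p(0) = -7,  q(0) = 15.
Indicial equation: r(r-1) + p(0) r + q(0) = 0, i.e. r^2 + (p(0) - 1) r + q(0) = 0, i.e. r^2 - 8 r + 15 = 0.
Discriminant: (-8)^2 - 4(15) = 4, so r = (8 ± 2)/2.
Solving: r_1 = 5, r_2 = 3.

indicial: r^2 - 8 r + 15 = 0; roots r_1 = 5, r_2 = 3


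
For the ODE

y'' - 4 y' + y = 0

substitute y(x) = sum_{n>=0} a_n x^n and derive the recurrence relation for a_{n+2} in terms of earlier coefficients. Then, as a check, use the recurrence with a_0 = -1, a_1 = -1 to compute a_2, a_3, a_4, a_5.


Substitute y = sum_n a_n x^n.
y''(x) has coefficient (n+2)(n+1) a_{n+2} at x^n;
-4 y'(x) has coefficient -4 (n+1) a_{n+1} at x^n;
y(x) has coefficient 1 a_n at x^n.
Matching x^n: (n+2)(n+1) a_{n+2} - 4 (n+1) a_{n+1} + 1 a_n = 0.
Thus a_{n+2} = [4 (n+1) a_{n+1} - 1 a_n] / ((n+1)(n+2)).

Check with a_0 = -1, a_1 = -1 (apply the recurrence for n = 0, 1, 2, 3): a_0 = -1, a_1 = -1, a_2 = -3/2, a_3 = -11/6, a_4 = -41/24, a_5 = -51/40.

a_(n+2) = [4 (n+1) a_(n+1) - 1 a_n] / ((n+1)(n+2)); check: a_0 = -1, a_1 = -1, a_2 = -3/2, a_3 = -11/6, a_4 = -41/24, a_5 = -51/40


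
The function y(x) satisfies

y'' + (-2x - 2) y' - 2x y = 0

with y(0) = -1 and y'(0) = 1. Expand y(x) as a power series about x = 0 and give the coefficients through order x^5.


Ansatz: y(x) = sum_{n>=0} a_n x^n, so y'(x) = sum_{n>=1} n a_n x^(n-1) and y''(x) = sum_{n>=2} n(n-1) a_n x^(n-2).
Substitute into P(x) y'' + Q(x) y' + R(x) y = 0 with P(x) = 1, Q(x) = -2x - 2, R(x) = -2x, and match powers of x.
Initial conditions: a_0 = -1, a_1 = 1.
Setting the coefficient of each power of x to zero and solving order by order (substituting the coefficients already found):
  x^0: 2 a_2 - 2 a_1 = 0  ->  2 a_2 = 2 a_1 = 2  ->  a_2 = 1
  x^1: 6 a_3 - 4 a_2 - 2 a_1 - 2 a_0 = 0  ->  6 a_3 = 4 a_2 + 2 a_1 + 2 a_0 = 4  ->  a_3 = 2/3
  x^2: 12 a_4 - 6 a_3 - 4 a_2 - 2 a_1 = 0  ->  12 a_4 = 6 a_3 + 4 a_2 + 2 a_1 = 10  ->  a_4 = 5/6
  x^3: 20 a_5 - 8 a_4 - 6 a_3 - 2 a_2 = 0  ->  20 a_5 = 8 a_4 + 6 a_3 + 2 a_2 = 38/3  ->  a_5 = 19/30
Truncated series: y(x) = -1 + x + x^2 + (2/3) x^3 + (5/6) x^4 + (19/30) x^5 + O(x^6).

a_0 = -1; a_1 = 1; a_2 = 1; a_3 = 2/3; a_4 = 5/6; a_5 = 19/30


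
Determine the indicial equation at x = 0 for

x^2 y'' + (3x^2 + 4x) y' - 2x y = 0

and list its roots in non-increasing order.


Divide by x^2 to reach normal form y'' + P_1(x) y' + P_2(x) y = 0 with P_1(x) = 3 + 4/x and P_2(x) = -2/x.
x = 0 is a singular point because the y'-coefficient 3 + 4/x has a pole at x = 0 and the y-coefficient -2/x has a pole at x = 0.
It is a regular singular point because x P_1(x) = p(x) = 3x + 4 and x^2 P_2(x) = q(x) = -2x are polynomials, hence analytic at x = 0.
p(0) = 4,  q(0) = 0.
Indicial equation: r(r-1) + p(0) r + q(0) = 0, i.e. r^2 + (p(0) - 1) r + q(0) = 0, i.e. r^2 + 3 r = 0.
Discriminant: (3)^2 - 4(0) = 9, so r = (-3 ± 3)/2.
Solving: r_1 = 0, r_2 = -3.

indicial: r^2 + 3 r = 0; roots r_1 = 0, r_2 = -3


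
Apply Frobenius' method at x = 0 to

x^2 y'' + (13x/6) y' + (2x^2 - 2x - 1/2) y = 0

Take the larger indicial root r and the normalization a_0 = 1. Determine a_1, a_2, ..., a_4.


Write in Frobenius form y'' + (p(x)/x) y' + (q(x)/x^2) y = 0:
  p(x) = 13/6,  q(x) = 2x^2 - 2x - 1/2.
Indicial equation: r(r-1) + (13/6) r + (-1/2) = 0 -> roots r_1 = 1/3, r_2 = -3/2.
Take r = r_1 = 1/3. Let y(x) = x^r sum_{n>=0} a_n x^n with a_0 = 1.
Substitute y = x^r sum a_n x^n and match x^{r+n}. The recurrence is
  D(n) a_n - 2 a_{n-1} + 2 a_{n-2} = 0,  where D(n) = (r+n)(r+n-1) + (13/6)(r+n) + (-1/2).
  a_n = [2 a_{n-1} - 2 a_{n-2}] / D(n).
Since the indicial polynomial factors as (r - r_1)(r - r_2), D(n) = (r_1 + n - r_1)(r_1 + n - r_2) = n(n + 11/6).
Evaluating step by step (a_0 = 1):
  n = 1: D(1) = 1(1 + 11/6) = 17/6; numerator = 2(1) = 2; a_1 = (2)/(17/6) = 12/17
  n = 2: D(2) = 2(2 + 11/6) = 23/3; numerator = 2(12/17) - 2(1) = -10/17; a_2 = (-10/17)/(23/3) = -30/391
  n = 3: D(3) = 3(3 + 11/6) = 29/2; numerator = 2(-30/391) - 2(12/17) = -36/23; a_3 = (-36/23)/(29/2) = -72/667
  n = 4: D(4) = 4(4 + 11/6) = 70/3; numerator = 2(-72/667) - 2(-30/391) = -708/11339; a_4 = (-708/11339)/(70/3) = -1062/396865

r = 1/3; a_0 = 1; a_1 = 12/17; a_2 = -30/391; a_3 = -72/667; a_4 = -1062/396865


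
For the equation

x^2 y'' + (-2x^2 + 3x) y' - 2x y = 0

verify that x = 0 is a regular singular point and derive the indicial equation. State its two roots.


Divide by x^2 to reach normal form y'' + P_1(x) y' + P_2(x) y = 0 with P_1(x) = -2 + 3/x and P_2(x) = -2/x.
x = 0 is a singular point because the y'-coefficient -2 + 3/x has a pole at x = 0 and the y-coefficient -2/x has a pole at x = 0.
It is a regular singular point because x P_1(x) = p(x) = 3 - 2x and x^2 P_2(x) = q(x) = -2x are polynomials, hence analytic at x = 0.
p(0) = 3,  q(0) = 0.
Indicial equation: r(r-1) + p(0) r + q(0) = 0, i.e. r^2 + (p(0) - 1) r + q(0) = 0, i.e. r^2 + 2 r = 0.
Discriminant: (2)^2 - 4(0) = 4, so r = (-2 ± 2)/2.
Solving: r_1 = 0, r_2 = -2.

indicial: r^2 + 2 r = 0; roots r_1 = 0, r_2 = -2


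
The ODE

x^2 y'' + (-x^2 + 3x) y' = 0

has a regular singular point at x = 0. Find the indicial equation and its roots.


Divide by x^2 to reach normal form y'' + P_1(x) y' + P_2(x) y = 0 with P_1(x) = -1 + 3/x and P_2(x) = 0.
x = 0 is a singular point because the y'-coefficient -1 + 3/x has a pole at x = 0.
It is a regular singular point because x P_1(x) = p(x) = 3 - x and x^2 P_2(x) = q(x) = 0 are polynomials, hence analytic at x = 0.
p(0) = 3,  q(0) = 0.
Indicial equation: r(r-1) + p(0) r + q(0) = 0, i.e. r^2 + (p(0) - 1) r + q(0) = 0, i.e. r^2 + 2 r = 0.
Discriminant: (2)^2 - 4(0) = 4, so r = (-2 ± 2)/2.
Solving: r_1 = 0, r_2 = -2.

indicial: r^2 + 2 r = 0; roots r_1 = 0, r_2 = -2


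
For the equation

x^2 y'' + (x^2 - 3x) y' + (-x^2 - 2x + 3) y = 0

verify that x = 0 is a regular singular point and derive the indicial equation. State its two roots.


Divide by x^2 to reach normal form y'' + P_1(x) y' + P_2(x) y = 0 with P_1(x) = 1 - 3/x and P_2(x) = -1 - 2/x + 3/x^2.
x = 0 is a singular point because the y'-coefficient 1 - 3/x has a pole at x = 0 and the y-coefficient -1 - 2/x + 3/x^2 has a pole at x = 0.
It is a regular singular point because x P_1(x) = p(x) = x - 3 and x^2 P_2(x) = q(x) = -x^2 - 2x + 3 are polynomials, hence analytic at x = 0.
p(0) = -3,  q(0) = 3.
Indicial equation: r(r-1) + p(0) r + q(0) = 0, i.e. r^2 + (p(0) - 1) r + q(0) = 0, i.e. r^2 - 4 r + 3 = 0.
Discriminant: (-4)^2 - 4(3) = 4, so r = (4 ± 2)/2.
Solving: r_1 = 3, r_2 = 1.

indicial: r^2 - 4 r + 3 = 0; roots r_1 = 3, r_2 = 1


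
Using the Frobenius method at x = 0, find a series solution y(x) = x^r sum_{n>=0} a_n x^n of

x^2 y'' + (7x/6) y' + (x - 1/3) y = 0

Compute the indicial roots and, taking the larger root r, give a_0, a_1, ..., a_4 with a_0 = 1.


Write in Frobenius form y'' + (p(x)/x) y' + (q(x)/x^2) y = 0:
  p(x) = 7/6,  q(x) = x - 1/3.
Indicial equation: r(r-1) + (7/6) r + (-1/3) = 0 -> roots r_1 = 1/2, r_2 = -2/3.
Take r = r_1 = 1/2. Let y(x) = x^r sum_{n>=0} a_n x^n with a_0 = 1.
Substitute y = x^r sum a_n x^n and match x^{r+n}. The recurrence is
  D(n) a_n + 1 a_{n-1} = 0,  where D(n) = (r+n)(r+n-1) + (7/6)(r+n) + (-1/3).
  a_n = -1 / D(n) * a_{n-1}.
Since the indicial polynomial factors as (r - r_1)(r - r_2), D(n) = (r_1 + n - r_1)(r_1 + n - r_2) = n(n + 7/6).
Evaluating step by step (a_0 = 1):
  n = 1: D(1) = 1(1 + 7/6) = 13/6; numerator = -1(1) = -1; a_1 = (-1)/(13/6) = -6/13
  n = 2: D(2) = 2(2 + 7/6) = 19/3; numerator = -1(-6/13) = 6/13; a_2 = (6/13)/(19/3) = 18/247
  n = 3: D(3) = 3(3 + 7/6) = 25/2; numerator = -1(18/247) = -18/247; a_3 = (-18/247)/(25/2) = -36/6175
  n = 4: D(4) = 4(4 + 7/6) = 62/3; numerator = -1(-36/6175) = 36/6175; a_4 = (36/6175)/(62/3) = 54/191425

r = 1/2; a_0 = 1; a_1 = -6/13; a_2 = 18/247; a_3 = -36/6175; a_4 = 54/191425


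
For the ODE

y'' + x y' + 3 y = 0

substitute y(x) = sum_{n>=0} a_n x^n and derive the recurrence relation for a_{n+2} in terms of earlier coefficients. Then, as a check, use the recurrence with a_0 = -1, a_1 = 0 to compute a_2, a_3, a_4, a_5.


Substitute y = sum_n a_n x^n.
y''(x) has coefficient (n+2)(n+1) a_{n+2} at x^n;
x y'(x) has coefficient n a_n at x^n (shift);
3 y(x) has coefficient 3 a_n at x^n.
Matching x^n: (n+2)(n+1) a_{n+2} + (n + 3) a_n = 0.
Thus a_{n+2} = (-n - 3) / ((n+1)(n+2)) * a_n.

Check with a_0 = -1, a_1 = 0 (apply the recurrence for n = 0, 1, 2, 3): a_0 = -1, a_1 = 0, a_2 = 3/2, a_3 = 0, a_4 = -5/8, a_5 = 0.

a_(n+2) = (-n - 3) / ((n+1)(n+2)) * a_n; check: a_0 = -1, a_1 = 0, a_2 = 3/2, a_3 = 0, a_4 = -5/8, a_5 = 0


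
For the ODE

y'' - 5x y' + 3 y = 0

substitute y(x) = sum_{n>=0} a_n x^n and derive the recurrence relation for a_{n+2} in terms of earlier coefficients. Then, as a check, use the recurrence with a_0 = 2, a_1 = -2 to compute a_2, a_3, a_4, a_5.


Substitute y = sum_n a_n x^n.
y''(x) has coefficient (n+2)(n+1) a_{n+2} at x^n;
-5 x y'(x) has coefficient -5 n a_n at x^n (shift);
3 y(x) has coefficient 3 a_n at x^n.
Matching x^n: (n+2)(n+1) a_{n+2} + (-5n + 3) a_n = 0.
Thus a_{n+2} = (5n - 3) / ((n+1)(n+2)) * a_n.

Check with a_0 = 2, a_1 = -2 (apply the recurrence for n = 0, 1, 2, 3): a_0 = 2, a_1 = -2, a_2 = -3, a_3 = -2/3, a_4 = -7/4, a_5 = -2/5.

a_(n+2) = (5n - 3) / ((n+1)(n+2)) * a_n; check: a_0 = 2, a_1 = -2, a_2 = -3, a_3 = -2/3, a_4 = -7/4, a_5 = -2/5


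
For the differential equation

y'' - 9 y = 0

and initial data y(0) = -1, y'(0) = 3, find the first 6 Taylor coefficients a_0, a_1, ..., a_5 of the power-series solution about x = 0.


Ansatz: y(x) = sum_{n>=0} a_n x^n, so y'(x) = sum_{n>=1} n a_n x^(n-1) and y''(x) = sum_{n>=2} n(n-1) a_n x^(n-2).
Substitute into P(x) y'' + Q(x) y' + R(x) y = 0 with P(x) = 1, Q(x) = 0, R(x) = -9, and match powers of x.
Initial conditions: a_0 = -1, a_1 = 3.
Setting the coefficient of each power of x to zero and solving order by order (substituting the coefficients already found):
  x^0: 2 a_2 - 9 a_0 = 0  ->  2 a_2 = 9 a_0 = -9  ->  a_2 = -9/2
  x^1: 6 a_3 - 9 a_1 = 0  ->  6 a_3 = 9 a_1 = 27  ->  a_3 = 9/2
  x^2: 12 a_4 - 9 a_2 = 0  ->  12 a_4 = 9 a_2 = -81/2  ->  a_4 = -27/8
  x^3: 20 a_5 - 9 a_3 = 0  ->  20 a_5 = 9 a_3 = 81/2  ->  a_5 = 81/40
Truncated series: y(x) = -1 + 3 x - (9/2) x^2 + (9/2) x^3 - (27/8) x^4 + (81/40) x^5 + O(x^6).

a_0 = -1; a_1 = 3; a_2 = -9/2; a_3 = 9/2; a_4 = -27/8; a_5 = 81/40


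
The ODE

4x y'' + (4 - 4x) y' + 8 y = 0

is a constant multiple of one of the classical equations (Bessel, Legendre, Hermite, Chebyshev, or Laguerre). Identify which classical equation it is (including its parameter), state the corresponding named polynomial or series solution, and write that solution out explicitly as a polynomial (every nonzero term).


All three coefficients share the factor 4; dividing through by 4 gives  x y'' + (1 - x) y' + 2 y = 0.
This matches the Laguerre equation x y'' + (1 - x) y' + n y = 0 with n = 2; the polynomial solution is L_2(x).
With y = sum_k a_k x^k, matching x^k gives (k+1)k a_{k+1} + (k+1) a_{k+1} - k a_k + n a_k = 0, i.e. (k+1)^2 a_{k+1} = (k - n) a_k = (k - 2) a_k. The right side vanishes at k = 2, so the series terminates at degree 2.
Standard normalization L_n(0) = 1 gives a_0 = 1. Work upward with a_{k+1} = (k - 2) a_k / (k+1)^2:
  a_1 = (0 - 2)(1) / 1^2 = -2/1 = -2
  a_2 = (1 - 2)(-2) / 2^2 = 2/4 = 1/2
Hence L_2(x) = x^2/2 - 2 x + 1.

L_2(x); series = x^2/2 - 2 x + 1


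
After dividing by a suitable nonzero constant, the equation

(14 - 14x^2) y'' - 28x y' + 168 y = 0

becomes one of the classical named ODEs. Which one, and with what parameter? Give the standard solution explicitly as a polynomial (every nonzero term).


All three coefficients share the factor 14; dividing through by 14 gives  (1 - x^2) y'' - 2x y' + 12 y = 0.
This matches the Legendre equation (1 - x^2) y'' - 2x y' + n(n+1) y = 0 (note the -2x y' term) with n(n+1) = 12, so n = 3; the polynomial solution is P_3(x).
With y = sum_k a_k x^k, matching x^k gives (k+2)(k+1) a_{k+2} = [k(k+1) - n(n+1)] a_k = (k - 3)(k + 4) a_k. The right side vanishes at k = 3, so the series with the parity of 3 terminates at degree 3.
Standard normalization (P_n(1) = 1): leading coefficient (2n)!/(2^n (n!)^2) = 720/(8*36) = 5/2, so a_3 = 5/2. Work downward with a_k = (k+1)(k+2) a_{k+2} / ((k - 3)(k + 4)):
  a_1 = (2)(3)(5/2) / ((1 - 3)(1 + 4)) = 15/(-10) = -3/2
Hence P_3(x) = 5 x^3/2 - 3 x/2.

P_3(x); series = 5 x^3/2 - 3 x/2


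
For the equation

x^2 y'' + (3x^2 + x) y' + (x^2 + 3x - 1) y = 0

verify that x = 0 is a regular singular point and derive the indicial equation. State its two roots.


Divide by x^2 to reach normal form y'' + P_1(x) y' + P_2(x) y = 0 with P_1(x) = 3 + 1/x and P_2(x) = 1 + 3/x - 1/x^2.
x = 0 is a singular point because the y'-coefficient 3 + 1/x has a pole at x = 0 and the y-coefficient 1 + 3/x - 1/x^2 has a pole at x = 0.
It is a regular singular point because x P_1(x) = p(x) = 3x + 1 and x^2 P_2(x) = q(x) = x^2 + 3x - 1 are polynomials, hence analytic at x = 0.
p(0) = 1,  q(0) = -1.
Indicial equation: r(r-1) + p(0) r + q(0) = 0, i.e. r^2 + (p(0) - 1) r + q(0) = 0, i.e. r^2 - 1 = 0.
Discriminant: (0)^2 - 4(-1) = 4, so r = (0 ± 2)/2.
Solving: r_1 = 1, r_2 = -1.

indicial: r^2 - 1 = 0; roots r_1 = 1, r_2 = -1


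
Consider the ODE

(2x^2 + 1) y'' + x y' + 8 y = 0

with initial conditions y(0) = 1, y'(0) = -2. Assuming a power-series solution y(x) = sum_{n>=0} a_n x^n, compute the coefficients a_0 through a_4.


Ansatz: y(x) = sum_{n>=0} a_n x^n, so y'(x) = sum_{n>=1} n a_n x^(n-1) and y''(x) = sum_{n>=2} n(n-1) a_n x^(n-2).
Substitute into P(x) y'' + Q(x) y' + R(x) y = 0 with P(x) = 2x^2 + 1, Q(x) = x, R(x) = 8, and match powers of x.
Initial conditions: a_0 = 1, a_1 = -2.
Setting the coefficient of each power of x to zero and solving order by order (substituting the coefficients already found):
  x^0: 2 a_2 + 8 a_0 = 0  ->  2 a_2 = -8 a_0 = -8  ->  a_2 = -4
  x^1: 6 a_3 + 9 a_1 = 0  ->  6 a_3 = -9 a_1 = 18  ->  a_3 = 3
  x^2: 12 a_4 + 14 a_2 = 0  ->  12 a_4 = -14 a_2 = 56  ->  a_4 = 14/3
Truncated series: y(x) = 1 - 2 x - 4 x^2 + 3 x^3 + (14/3) x^4 + O(x^5).

a_0 = 1; a_1 = -2; a_2 = -4; a_3 = 3; a_4 = 14/3


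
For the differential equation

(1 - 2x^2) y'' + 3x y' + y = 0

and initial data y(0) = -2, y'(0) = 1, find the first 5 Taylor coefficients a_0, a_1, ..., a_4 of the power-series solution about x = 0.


Ansatz: y(x) = sum_{n>=0} a_n x^n, so y'(x) = sum_{n>=1} n a_n x^(n-1) and y''(x) = sum_{n>=2} n(n-1) a_n x^(n-2).
Substitute into P(x) y'' + Q(x) y' + R(x) y = 0 with P(x) = 1 - 2x^2, Q(x) = 3x, R(x) = 1, and match powers of x.
Initial conditions: a_0 = -2, a_1 = 1.
Setting the coefficient of each power of x to zero and solving order by order (substituting the coefficients already found):
  x^0: 2 a_2 + a_0 = 0  ->  2 a_2 = -a_0 = 2  ->  a_2 = 1
  x^1: 6 a_3 + 4 a_1 = 0  ->  6 a_3 = -4 a_1 = -4  ->  a_3 = -2/3
  x^2: 12 a_4 + 3 a_2 = 0  ->  12 a_4 = -3 a_2 = -3  ->  a_4 = -1/4
Truncated series: y(x) = -2 + x + x^2 - (2/3) x^3 - (1/4) x^4 + O(x^5).

a_0 = -2; a_1 = 1; a_2 = 1; a_3 = -2/3; a_4 = -1/4


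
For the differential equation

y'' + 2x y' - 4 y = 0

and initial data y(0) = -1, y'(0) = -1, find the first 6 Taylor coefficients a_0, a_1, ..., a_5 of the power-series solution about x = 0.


Ansatz: y(x) = sum_{n>=0} a_n x^n, so y'(x) = sum_{n>=1} n a_n x^(n-1) and y''(x) = sum_{n>=2} n(n-1) a_n x^(n-2).
Substitute into P(x) y'' + Q(x) y' + R(x) y = 0 with P(x) = 1, Q(x) = 2x, R(x) = -4, and match powers of x.
Initial conditions: a_0 = -1, a_1 = -1.
Setting the coefficient of each power of x to zero and solving order by order (substituting the coefficients already found):
  x^0: 2 a_2 - 4 a_0 = 0  ->  2 a_2 = 4 a_0 = -4  ->  a_2 = -2
  x^1: 6 a_3 - 2 a_1 = 0  ->  6 a_3 = 2 a_1 = -2  ->  a_3 = -1/3
  x^2: 12 a_4 = 0  ->  a_4 = 0
  x^3: 20 a_5 + 2 a_3 = 0  ->  20 a_5 = -2 a_3 = 2/3  ->  a_5 = 1/30
Truncated series: y(x) = -1 - x - 2 x^2 - (1/3) x^3 + (1/30) x^5 + O(x^6).

a_0 = -1; a_1 = -1; a_2 = -2; a_3 = -1/3; a_4 = 0; a_5 = 1/30


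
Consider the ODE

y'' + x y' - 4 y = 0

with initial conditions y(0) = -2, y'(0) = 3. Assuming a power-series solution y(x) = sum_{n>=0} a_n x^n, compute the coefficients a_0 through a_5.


Ansatz: y(x) = sum_{n>=0} a_n x^n, so y'(x) = sum_{n>=1} n a_n x^(n-1) and y''(x) = sum_{n>=2} n(n-1) a_n x^(n-2).
Substitute into P(x) y'' + Q(x) y' + R(x) y = 0 with P(x) = 1, Q(x) = x, R(x) = -4, and match powers of x.
Initial conditions: a_0 = -2, a_1 = 3.
Setting the coefficient of each power of x to zero and solving order by order (substituting the coefficients already found):
  x^0: 2 a_2 - 4 a_0 = 0  ->  2 a_2 = 4 a_0 = -8  ->  a_2 = -4
  x^1: 6 a_3 - 3 a_1 = 0  ->  6 a_3 = 3 a_1 = 9  ->  a_3 = 3/2
  x^2: 12 a_4 - 2 a_2 = 0  ->  12 a_4 = 2 a_2 = -8  ->  a_4 = -2/3
  x^3: 20 a_5 - a_3 = 0  ->  20 a_5 = a_3 = 3/2  ->  a_5 = 3/40
Truncated series: y(x) = -2 + 3 x - 4 x^2 + (3/2) x^3 - (2/3) x^4 + (3/40) x^5 + O(x^6).

a_0 = -2; a_1 = 3; a_2 = -4; a_3 = 3/2; a_4 = -2/3; a_5 = 3/40


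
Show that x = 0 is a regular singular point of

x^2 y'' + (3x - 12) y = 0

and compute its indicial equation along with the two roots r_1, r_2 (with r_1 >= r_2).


Divide by x^2 to reach normal form y'' + P_1(x) y' + P_2(x) y = 0 with P_1(x) = 0 and P_2(x) = 3/x - 12/x^2.
x = 0 is a singular point because the y-coefficient 3/x - 12/x^2 has a pole at x = 0.
It is a regular singular point because x P_1(x) = p(x) = 0 and x^2 P_2(x) = q(x) = 3x - 12 are polynomials, hence analytic at x = 0.
p(0) = 0,  q(0) = -12.
Indicial equation: r(r-1) + p(0) r + q(0) = 0, i.e. r^2 + (p(0) - 1) r + q(0) = 0, i.e. r^2 - 1 r - 12 = 0.
Discriminant: (-1)^2 - 4(-12) = 49, so r = (1 ± 7)/2.
Solving: r_1 = 4, r_2 = -3.

indicial: r^2 - 1 r - 12 = 0; roots r_1 = 4, r_2 = -3


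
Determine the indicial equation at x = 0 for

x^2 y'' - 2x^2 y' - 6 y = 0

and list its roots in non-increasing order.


Divide by x^2 to reach normal form y'' + P_1(x) y' + P_2(x) y = 0 with P_1(x) = -2 and P_2(x) = -6/x^2.
x = 0 is a singular point because the y-coefficient -6/x^2 has a pole at x = 0.
It is a regular singular point because x P_1(x) = p(x) = -2x and x^2 P_2(x) = q(x) = -6 are polynomials, hence analytic at x = 0.
p(0) = 0,  q(0) = -6.
Indicial equation: r(r-1) + p(0) r + q(0) = 0, i.e. r^2 + (p(0) - 1) r + q(0) = 0, i.e. r^2 - 1 r - 6 = 0.
Discriminant: (-1)^2 - 4(-6) = 25, so r = (1 ± 5)/2.
Solving: r_1 = 3, r_2 = -2.

indicial: r^2 - 1 r - 6 = 0; roots r_1 = 3, r_2 = -2


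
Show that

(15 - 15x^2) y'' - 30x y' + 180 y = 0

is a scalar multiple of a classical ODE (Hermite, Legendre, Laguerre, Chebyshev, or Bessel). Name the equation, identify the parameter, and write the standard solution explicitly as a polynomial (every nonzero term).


All three coefficients share the factor 15; dividing through by 15 gives  (1 - x^2) y'' - 2x y' + 12 y = 0.
This matches the Legendre equation (1 - x^2) y'' - 2x y' + n(n+1) y = 0 (note the -2x y' term) with n(n+1) = 12, so n = 3; the polynomial solution is P_3(x).
With y = sum_k a_k x^k, matching x^k gives (k+2)(k+1) a_{k+2} = [k(k+1) - n(n+1)] a_k = (k - 3)(k + 4) a_k. The right side vanishes at k = 3, so the series with the parity of 3 terminates at degree 3.
Standard normalization (P_n(1) = 1): leading coefficient (2n)!/(2^n (n!)^2) = 720/(8*36) = 5/2, so a_3 = 5/2. Work downward with a_k = (k+1)(k+2) a_{k+2} / ((k - 3)(k + 4)):
  a_1 = (2)(3)(5/2) / ((1 - 3)(1 + 4)) = 15/(-10) = -3/2
Hence P_3(x) = 5 x^3/2 - 3 x/2.

P_3(x); series = 5 x^3/2 - 3 x/2


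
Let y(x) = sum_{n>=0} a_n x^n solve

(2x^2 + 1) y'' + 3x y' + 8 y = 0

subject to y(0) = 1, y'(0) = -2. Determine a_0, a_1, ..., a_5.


Ansatz: y(x) = sum_{n>=0} a_n x^n, so y'(x) = sum_{n>=1} n a_n x^(n-1) and y''(x) = sum_{n>=2} n(n-1) a_n x^(n-2).
Substitute into P(x) y'' + Q(x) y' + R(x) y = 0 with P(x) = 2x^2 + 1, Q(x) = 3x, R(x) = 8, and match powers of x.
Initial conditions: a_0 = 1, a_1 = -2.
Setting the coefficient of each power of x to zero and solving order by order (substituting the coefficients already found):
  x^0: 2 a_2 + 8 a_0 = 0  ->  2 a_2 = -8 a_0 = -8  ->  a_2 = -4
  x^1: 6 a_3 + 11 a_1 = 0  ->  6 a_3 = -11 a_1 = 22  ->  a_3 = 11/3
  x^2: 12 a_4 + 18 a_2 = 0  ->  12 a_4 = -18 a_2 = 72  ->  a_4 = 6
  x^3: 20 a_5 + 29 a_3 = 0  ->  20 a_5 = -29 a_3 = -319/3  ->  a_5 = -319/60
Truncated series: y(x) = 1 - 2 x - 4 x^2 + (11/3) x^3 + 6 x^4 - (319/60) x^5 + O(x^6).

a_0 = 1; a_1 = -2; a_2 = -4; a_3 = 11/3; a_4 = 6; a_5 = -319/60
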